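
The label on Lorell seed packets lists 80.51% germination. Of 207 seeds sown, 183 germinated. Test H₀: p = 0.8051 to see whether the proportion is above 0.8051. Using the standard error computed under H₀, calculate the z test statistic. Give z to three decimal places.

z = 2.868

p̂ = 183/207 ≈ 0.88406.
Under H₀, SE = √(0.8051·0.1949/207) = √(0.000758039) = 0.02753.
z = (0.88406 − 0.8051)/0.02753 = 0.07896/0.02753 = 2.868.
p-value = P(Z > 2.868) ≈ 0.0021.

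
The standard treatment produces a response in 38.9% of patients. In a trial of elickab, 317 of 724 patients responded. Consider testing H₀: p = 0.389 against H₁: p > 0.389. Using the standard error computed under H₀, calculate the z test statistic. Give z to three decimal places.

p̂ = 317/724 = 0.43785.
SE = √(p₀(1−p₀)/n) = √(0.23768/724) = 0.01812.
z = (0.43785 − 0.389)/0.01812 = 0.04885/0.01812 = 2.696.
p-value = P(Z > 2.696) ≈ 0.0035.

z = 2.696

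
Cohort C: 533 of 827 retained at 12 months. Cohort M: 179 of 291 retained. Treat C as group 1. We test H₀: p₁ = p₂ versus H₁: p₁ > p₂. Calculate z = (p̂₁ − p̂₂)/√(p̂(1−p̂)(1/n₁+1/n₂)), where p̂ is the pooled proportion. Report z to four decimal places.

z = 0.8963

p̂₁ = 533/827 ≈ 0.644498, p̂₂ = 179/291 ≈ 0.615120.
Pooled p̂ = (533+179)/(827+291) = 712/1118 = 0.636852.
SE = √(p̂(1−p̂)(1/n₁+1/n₂)) = √(0.636852·0.363148·0.00464562) = √(0.0010744) = 0.032778.
z = (0.644498 − 0.615120)/0.032778 = 0.029378/0.032778 = 0.8963.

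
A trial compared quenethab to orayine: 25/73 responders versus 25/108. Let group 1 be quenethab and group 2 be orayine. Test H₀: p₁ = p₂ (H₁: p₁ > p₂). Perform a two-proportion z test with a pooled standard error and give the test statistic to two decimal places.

z = 1.64

p̂₁ = 25/73 = 0.3425, p̂₂ = 25/108 = 0.2315.
Pooled p̂ = (25+25)/(73+108) = 50/181 = 0.2762.
SE = √(p̂(1−p̂)(1/n₁+1/n₂)) = √(0.2762·0.7238·0.0229579) = √(0.00459004) = 0.0677.
z = (0.3425 − 0.2315)/0.0677 = 0.1110/0.0677 = 1.64.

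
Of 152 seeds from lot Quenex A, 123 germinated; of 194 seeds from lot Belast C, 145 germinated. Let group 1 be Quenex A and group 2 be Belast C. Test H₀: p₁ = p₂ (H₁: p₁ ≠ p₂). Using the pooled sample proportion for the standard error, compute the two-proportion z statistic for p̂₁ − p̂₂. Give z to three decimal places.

z = 1.365

p̂₁ = 123/152 = 0.80921, p̂₂ = 145/194 = 0.74742.
Pooled p̂ = (123+145)/(152+194) = 268/346 = 0.77457.
SE = √(p̂(1−p̂)(1/n₁+1/n₂)) = √(0.77457·0.22543·0.0117336) = √(0.00204884) = 0.04526.
z = (0.80921 − 0.74742)/0.04526 = 0.06179/0.04526 = 1.365.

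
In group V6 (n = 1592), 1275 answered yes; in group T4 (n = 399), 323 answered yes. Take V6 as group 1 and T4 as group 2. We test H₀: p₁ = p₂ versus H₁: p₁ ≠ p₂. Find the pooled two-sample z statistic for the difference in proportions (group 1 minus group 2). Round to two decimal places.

p̂₁ = 1275/1592 = 0.8009, p̂₂ = 323/399 = 0.8095.
Pooled p̂ = (1275+323)/(1592+399) = 1598/1991 = 0.8026.
SE = √(p̂(1−p̂)(1/n₁+1/n₂)) = √(0.8026·0.1974·0.00313441) = √(0.000496572) = 0.0223.
z = (0.8009 − 0.8095)/0.0223 = -0.0086/0.0223 = -0.39.
p-value = 2·P(Z > 0.388) ≈ 0.6981.

z = -0.39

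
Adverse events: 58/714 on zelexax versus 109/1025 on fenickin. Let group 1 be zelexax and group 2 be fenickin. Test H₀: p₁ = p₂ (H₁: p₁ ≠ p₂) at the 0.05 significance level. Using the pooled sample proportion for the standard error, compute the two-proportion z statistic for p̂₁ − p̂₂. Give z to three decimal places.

z = -1.748

p̂₁ = 58/714 ≈ 0.081232, p̂₂ = 109/1025 ≈ 0.106341.
Pooled p̂ = (58+109)/(714+1025) = 167/1739 = 0.096032.
SE = √(p̂(1−p̂)(1/n₁+1/n₂)) = √(0.096032·0.903968·0.00237617) = √(0.000206275) = 0.014362.
z = (0.081232 − 0.106341)/0.014362 = -0.025109/0.014362 = -1.748.
Two-sided p-value ≈ 2·Φ(−1.748) = 0.0804. With α = 0.05, fail to reject H₀.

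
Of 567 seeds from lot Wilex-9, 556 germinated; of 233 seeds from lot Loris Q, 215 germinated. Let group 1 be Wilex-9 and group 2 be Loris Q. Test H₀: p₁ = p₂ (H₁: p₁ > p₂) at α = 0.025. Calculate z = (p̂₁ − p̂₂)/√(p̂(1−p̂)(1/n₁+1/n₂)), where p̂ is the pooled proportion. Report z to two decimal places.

z = 3.98

p̂₁ = 556/567 ≈ 0.98060, p̂₂ = 215/233 ≈ 0.92275.
Pooled p̂ = (556+215)/(567+233) = 771/800 = 0.96375.
SE = √(0.0349359 × 0.00605551) = 0.01454.
z = (0.98060 − 0.92275)/0.01454 = 0.05785/0.01454 = 3.98.
p-value = P(Z > 3.978) ≈ 0.0000; since p < α = 0.025, reject H₀.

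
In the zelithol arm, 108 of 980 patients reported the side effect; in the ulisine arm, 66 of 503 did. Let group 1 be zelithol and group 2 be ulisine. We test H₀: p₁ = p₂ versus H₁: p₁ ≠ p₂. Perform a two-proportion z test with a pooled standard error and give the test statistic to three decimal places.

z = -1.190

p̂₁ = 108/980 ≈ 0.11020, p̂₂ = 66/503 ≈ 0.13121.
Pooled p̂ = (108+66)/(980+503) = 174/1483 = 0.11733.
SE = √(p̂(1−p̂)(1/n₁+1/n₂)) = √(0.11733·0.88267·0.00300848) = √(0.000311569) = 0.01765.
z = (0.11020 − 0.13121)/0.01765 = -0.02101/0.01765 = -1.190.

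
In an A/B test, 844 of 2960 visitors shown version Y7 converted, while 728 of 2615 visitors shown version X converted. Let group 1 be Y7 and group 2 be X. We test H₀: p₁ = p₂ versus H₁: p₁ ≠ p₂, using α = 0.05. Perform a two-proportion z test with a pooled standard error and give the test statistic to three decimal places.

z = 0.558

p̂₁ = 844/2960 ≈ 0.285135, p̂₂ = 728/2615 ≈ 0.278394.
Pooled p̂ = (844+728)/(2960+2615) = 1572/5575 = 0.281973.
SE = √(0.202464 × 0.000720247) = 0.012076.
z = (0.285135 − 0.278394)/0.012076 = 0.006741/0.012076 = 0.558.
Two-sided p-value ≈ 2·Φ(−0.558) = 0.5767. With α = 0.05, fail to reject H₀.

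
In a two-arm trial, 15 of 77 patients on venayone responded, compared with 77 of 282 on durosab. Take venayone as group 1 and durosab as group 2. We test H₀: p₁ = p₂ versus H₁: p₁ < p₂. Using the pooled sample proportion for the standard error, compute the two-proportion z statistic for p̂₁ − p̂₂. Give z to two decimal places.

p̂₁ = 15/77 = 0.1948, p̂₂ = 77/282 = 0.2730.
Pooled p̂ = (15+77)/(77+282) = 92/359 = 0.2563.
SE = √(0.190594 × 0.0165331) = 0.0561.
z = (0.1948 − 0.2730)/0.0561 = -0.0782/0.0561 = -1.39.

z = -1.39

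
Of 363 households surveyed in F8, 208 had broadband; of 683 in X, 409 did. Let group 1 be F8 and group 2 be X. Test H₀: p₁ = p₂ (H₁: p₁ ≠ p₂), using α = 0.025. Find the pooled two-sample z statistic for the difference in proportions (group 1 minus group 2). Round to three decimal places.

p̂₁ = 208/363 ≈ 0.57300, p̂₂ = 409/683 ≈ 0.59883.
Pooled p̂ = (208+409)/(363+683) = 617/1046 = 0.58987.
SE = √(p̂(1−p̂)(1/n₁+1/n₂)) = √(0.58987·0.41013·0.00421895) = √(0.00102067) = 0.03195.
z = (0.57300 − 0.59883)/0.03195 = -0.02583/0.03195 = -0.808.
Two-sided p-value ≈ 2·Φ(−0.808) = 0.4189, so at α = 0.025 we fail to reject H₀.

z = -0.808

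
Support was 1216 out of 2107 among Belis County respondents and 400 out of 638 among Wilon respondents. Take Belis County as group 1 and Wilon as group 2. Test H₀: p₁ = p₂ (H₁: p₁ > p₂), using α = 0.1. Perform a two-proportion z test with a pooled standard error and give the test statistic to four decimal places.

p̂₁ = 1216/2107 = 0.577124, p̂₂ = 400/638 = 0.626959.
Pooled p̂ = (1216+400)/(2107+638) = 1616/2745 = 0.588707.
SE = √(p̂(1−p̂)(1/n₁+1/n₂)) = √(0.588707·0.411293·0.00204201) = √(0.000494433) = 0.022236.
z = (0.577124 − 0.626959)/0.022236 = -0.049835/0.022236 = -2.2412.
p-value = P(Z > -2.241) ≈ 0.9875, so at α = 0.1 we fail to reject H₀.

z = -2.2412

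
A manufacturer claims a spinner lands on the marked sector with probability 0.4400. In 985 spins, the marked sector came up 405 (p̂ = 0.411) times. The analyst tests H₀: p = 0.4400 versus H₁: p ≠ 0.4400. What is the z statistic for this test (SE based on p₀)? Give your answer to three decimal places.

z = -1.823

p̂ = 405/985 ≈ 0.411168.
Under H₀, SE = √(0.44·0.56/985) = √(0.000250152) = 0.015816.
z = (0.411168 − 0.44)/0.015816 = -0.028832/0.015816 = -1.823.
Two-sided p-value ≈ 2·Φ(−1.823) = 0.0683.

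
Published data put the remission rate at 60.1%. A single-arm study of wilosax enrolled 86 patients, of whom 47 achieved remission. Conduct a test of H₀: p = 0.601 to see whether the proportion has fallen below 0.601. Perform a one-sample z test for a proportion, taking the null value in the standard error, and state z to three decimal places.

p̂ = 47/86 ≈ 0.54651.
SE = √(p₀(1−p₀)/n) = √(0.2398/86) = 0.05280.
z = (0.54651 − 0.601)/0.05280 = -0.05449/0.05280 = -1.032.
p-value = P(Z < -1.032) ≈ 0.1511.

z = -1.032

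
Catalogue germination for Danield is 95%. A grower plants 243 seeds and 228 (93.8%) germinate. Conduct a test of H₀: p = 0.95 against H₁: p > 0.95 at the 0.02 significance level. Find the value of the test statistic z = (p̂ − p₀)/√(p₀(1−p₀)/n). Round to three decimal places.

p̂ = 228/243 ≈ 0.93827.
Under H₀, SE = √(0.95·0.05/243) = √(0.000195473) = 0.01398.
z = (0.93827 − 0.95)/0.01398 = -0.01173/0.01398 = -0.839.
p-value = P(Z > -0.839) ≈ 0.7992. With α = 0.02, fail to reject H₀.

z = -0.839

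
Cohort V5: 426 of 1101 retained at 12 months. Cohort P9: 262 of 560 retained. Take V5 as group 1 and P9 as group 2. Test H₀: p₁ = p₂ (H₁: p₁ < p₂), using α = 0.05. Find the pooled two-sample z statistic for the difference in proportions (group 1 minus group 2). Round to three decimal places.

z = -3.166

p̂₁ = 426/1101 = 0.386921, p̂₂ = 262/560 = 0.467857.
Pooled p̂ = (426+262)/(1101+560) = 688/1661 = 0.414208.
SE = √(p̂(1−p̂)(1/n₁+1/n₂)) = √(0.414208·0.585792·0.00269398) = √(0.000653667) = 0.025567.
z = (0.386921 − 0.467857)/0.025567 = -0.080936/0.025567 = -3.166.
p-value = P(Z < -3.166) ≈ 0.0008; since p < α = 0.05, reject H₀.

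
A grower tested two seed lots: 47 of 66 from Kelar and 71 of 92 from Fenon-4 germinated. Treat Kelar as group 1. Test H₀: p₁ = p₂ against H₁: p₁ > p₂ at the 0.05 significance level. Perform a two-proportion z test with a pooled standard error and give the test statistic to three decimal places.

z = -0.850

p̂₁ = 47/66 = 0.71212, p̂₂ = 71/92 = 0.77174.
Pooled p̂ = (47+71)/(66+92) = 118/158 = 0.74684.
SE = √(0.189072 × 0.0260211) = 0.07014.
z = (0.71212 − 0.77174)/0.07014 = -0.05962/0.07014 = -0.850.
p-value = P(Z > -0.850) ≈ 0.8023, so at α = 0.05 we fail to reject H₀.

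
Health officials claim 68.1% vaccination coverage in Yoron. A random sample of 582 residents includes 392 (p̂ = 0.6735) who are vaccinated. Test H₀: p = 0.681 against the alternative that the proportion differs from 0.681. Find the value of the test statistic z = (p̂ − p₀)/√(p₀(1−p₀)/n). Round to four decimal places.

z = -0.3862

p̂ = 392/582 ≈ 0.6735395.
Under H₀, SE = √(0.681·0.319/582) = √(0.000373263) = 0.0193200.
z = (0.6735395 − 0.681)/0.0193200 = -0.0074605/0.0193200 = -0.3862.
Two-sided p-value ≈ 2·Φ(−0.386) = 0.6994.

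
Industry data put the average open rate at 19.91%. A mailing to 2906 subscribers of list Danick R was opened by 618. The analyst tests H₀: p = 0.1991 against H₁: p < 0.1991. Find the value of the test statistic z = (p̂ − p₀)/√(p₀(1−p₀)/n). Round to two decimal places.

p̂ = 618/2906 ≈ 0.21266.
SE = √(p₀(1−p₀)/n) = √(0.15946/2906) = 0.00741.
z = (0.21266 − 0.1991)/0.00741 = 0.01356/0.00741 = 1.83.
p-value = P(Z < 1.831) ≈ 0.9665.

z = 1.83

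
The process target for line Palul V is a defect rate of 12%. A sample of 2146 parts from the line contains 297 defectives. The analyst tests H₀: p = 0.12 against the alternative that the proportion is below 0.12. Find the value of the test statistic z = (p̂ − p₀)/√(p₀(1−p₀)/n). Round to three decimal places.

z = 2.623

p̂ = 297/2146 = 0.138397.
SE = √(p₀(1−p₀)/n) = √(0.1056/2146) = 0.007015.
z = (0.138397 − 0.12)/0.007015 = 0.018397/0.007015 = 2.623.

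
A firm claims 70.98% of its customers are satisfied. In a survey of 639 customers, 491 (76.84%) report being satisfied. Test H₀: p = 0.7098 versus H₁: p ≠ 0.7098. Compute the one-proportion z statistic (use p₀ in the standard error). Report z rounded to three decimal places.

z = 3.263

p̂ = 491/639 ≈ 0.768388.
Under H₀, SE = √(0.7098·0.2902/639) = √(0.000322354) = 0.017954.
z = (0.768388 − 0.7098)/0.017954 = 0.058588/0.017954 = 3.263.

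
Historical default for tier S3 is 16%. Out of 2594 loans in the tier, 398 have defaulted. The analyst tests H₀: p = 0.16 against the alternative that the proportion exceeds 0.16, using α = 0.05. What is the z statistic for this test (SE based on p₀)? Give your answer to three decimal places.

p̂ = 398/2594 ≈ 0.15343.
Under H₀, SE = √(0.16·0.84/2594) = √(5.18119e-05) = 0.00720.
z = (0.15343 − 0.16)/0.00720 = -0.00657/0.00720 = -0.913.
p-value = P(Z > -0.913) ≈ 0.8193; since p > α = 0.05, fail to reject H₀.

z = -0.913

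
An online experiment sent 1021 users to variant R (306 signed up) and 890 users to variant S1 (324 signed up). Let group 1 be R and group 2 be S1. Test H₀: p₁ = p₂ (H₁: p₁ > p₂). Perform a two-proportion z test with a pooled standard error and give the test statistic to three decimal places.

z = -2.984

p̂₁ = 306/1021 = 0.29971, p̂₂ = 324/890 = 0.36404.
Pooled p̂ = (306+324)/(1021+890) = 630/1911 = 0.32967.
SE = √(0.220988 × 0.00210303) = 0.02156.
z = (0.29971 − 0.36404)/0.02156 = -0.06433/0.02156 = -2.984.
p-value = P(Z > -2.984) ≈ 0.9986.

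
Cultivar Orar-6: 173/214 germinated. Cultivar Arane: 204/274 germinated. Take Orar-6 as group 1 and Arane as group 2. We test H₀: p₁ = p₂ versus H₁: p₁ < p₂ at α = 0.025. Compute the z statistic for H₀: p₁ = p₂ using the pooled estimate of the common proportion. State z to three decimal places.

z = 1.671

p̂₁ = 173/214 ≈ 0.80841, p̂₂ = 204/274 ≈ 0.74453.
Pooled p̂ = (173+204)/(214+274) = 377/488 = 0.77254.
SE = √(p̂(1−p̂)(1/n₁+1/n₂)) = √(0.77254·0.22746·0.00832253) = √(0.00146245) = 0.03824.
z = (0.80841 − 0.74453)/0.03824 = 0.06388/0.03824 = 1.671.
p-value = P(Z < 1.671) ≈ 0.9526, so at α = 0.025 we fail to reject H₀.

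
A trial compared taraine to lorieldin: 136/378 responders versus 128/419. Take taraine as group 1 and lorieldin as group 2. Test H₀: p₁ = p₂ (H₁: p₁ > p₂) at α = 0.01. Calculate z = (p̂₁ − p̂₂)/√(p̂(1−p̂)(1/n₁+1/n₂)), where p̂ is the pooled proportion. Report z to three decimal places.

p̂₁ = 136/378 ≈ 0.35979, p̂₂ = 128/419 ≈ 0.30549.
Pooled p̂ = (136+128)/(378+419) = 264/797 = 0.33124.
SE = √(p̂(1−p̂)(1/n₁+1/n₂)) = √(0.33124·0.66876·0.00503214) = √(0.00111472) = 0.03339.
z = (0.35979 − 0.30549)/0.03339 = 0.05430/0.03339 = 1.626.
p-value = P(Z > 1.626) ≈ 0.0519; since p > α = 0.01, fail to reject H₀.

z = 1.626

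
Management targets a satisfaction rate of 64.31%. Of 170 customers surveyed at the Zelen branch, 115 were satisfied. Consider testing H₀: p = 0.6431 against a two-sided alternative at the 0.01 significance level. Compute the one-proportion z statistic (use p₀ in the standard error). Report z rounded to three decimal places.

p̂ = 115/170 = 0.67647.
SE = √(p₀(1−p₀)/n) = √(0.22952/170) = 0.03674.
z = (0.67647 − 0.6431)/0.03674 = 0.03337/0.03674 = 0.908.
Two-sided p-value ≈ 2·Φ(−0.908) = 0.3638; since p > α = 0.01, fail to reject H₀.

z = 0.908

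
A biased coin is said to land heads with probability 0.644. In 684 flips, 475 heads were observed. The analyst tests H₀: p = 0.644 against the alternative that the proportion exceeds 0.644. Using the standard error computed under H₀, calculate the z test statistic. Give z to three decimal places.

p̂ = 475/684 ≈ 0.69444.
Standard error under H₀: √(0.644×0.356/684) = 0.01831.
z = (0.69444 − 0.644)/0.01831 = 0.05044/0.01831 = 2.755.
p-value = P(Z > 2.755) ≈ 0.0029.

z = 2.755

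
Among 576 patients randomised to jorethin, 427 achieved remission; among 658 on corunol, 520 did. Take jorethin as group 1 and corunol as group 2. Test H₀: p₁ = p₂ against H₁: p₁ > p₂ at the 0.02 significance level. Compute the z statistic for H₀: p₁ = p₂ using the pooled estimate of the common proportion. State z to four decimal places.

p̂₁ = 427/576 = 0.741319, p̂₂ = 520/658 = 0.790274.
Pooled p̂ = (427+520)/(576+658) = 947/1234 = 0.767423.
SE = √(0.178485 × 0.00325587) = 0.024107.
z = (0.741319 − 0.790274)/0.024107 = -0.048955/0.024107 = -2.0307.
p-value = P(Z > -2.031) ≈ 0.9789; since p > α = 0.02, fail to reject H₀.

z = -2.0307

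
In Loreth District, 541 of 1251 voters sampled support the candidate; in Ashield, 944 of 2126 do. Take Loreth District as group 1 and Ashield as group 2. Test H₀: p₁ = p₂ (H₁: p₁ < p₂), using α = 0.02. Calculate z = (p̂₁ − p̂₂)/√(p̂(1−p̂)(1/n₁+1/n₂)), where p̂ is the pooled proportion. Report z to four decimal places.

z = -0.6543

p̂₁ = 541/1251 ≈ 0.432454, p̂₂ = 944/2126 ≈ 0.444026.
Pooled p̂ = (541+944)/(1251+2126) = 1485/3377 = 0.439739.
SE = √(p̂(1−p̂)(1/n₁+1/n₂)) = √(0.439739·0.560261·0.00126973) = √(0.000312821) = 0.017687.
z = (0.432454 − 0.444026)/0.017687 = -0.011572/0.017687 = -0.6543.
p-value = P(Z < -0.654) ≈ 0.2565; since p > α = 0.02, fail to reject H₀.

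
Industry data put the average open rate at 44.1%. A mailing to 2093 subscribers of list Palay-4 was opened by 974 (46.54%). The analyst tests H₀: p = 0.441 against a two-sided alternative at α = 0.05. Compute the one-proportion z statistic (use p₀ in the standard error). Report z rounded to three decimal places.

p̂ = 974/2093 ≈ 0.46536.
SE = √(p₀(1−p₀)/n) = √(0.24652/2093) = 0.01085.
z = (0.46536 − 0.441)/0.01085 = 0.02436/0.01085 = 2.245.
p-value = 2·P(Z > 2.245) ≈ 0.0248; since p < α = 0.05, reject H₀.

z = 2.245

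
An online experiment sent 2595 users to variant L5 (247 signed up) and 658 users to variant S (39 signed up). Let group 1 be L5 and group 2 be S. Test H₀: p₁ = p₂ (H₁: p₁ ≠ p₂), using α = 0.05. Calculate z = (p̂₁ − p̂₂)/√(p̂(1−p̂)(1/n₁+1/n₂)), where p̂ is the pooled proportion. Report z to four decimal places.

z = 2.9055

p̂₁ = 247/2595 ≈ 0.095183, p̂₂ = 39/658 ≈ 0.059271.
Pooled p̂ = (247+39)/(2595+658) = 286/3253 = 0.087919.
SE = √(p̂(1−p̂)(1/n₁+1/n₂)) = √(0.087919·0.912081·0.00190511) = √(0.000152769) = 0.012360.
z = (0.095183 − 0.059271)/0.012360 = 0.035912/0.012360 = 2.9055.
p-value = 2·P(Z > 2.906) ≈ 0.0037; since p < α = 0.05, reject H₀.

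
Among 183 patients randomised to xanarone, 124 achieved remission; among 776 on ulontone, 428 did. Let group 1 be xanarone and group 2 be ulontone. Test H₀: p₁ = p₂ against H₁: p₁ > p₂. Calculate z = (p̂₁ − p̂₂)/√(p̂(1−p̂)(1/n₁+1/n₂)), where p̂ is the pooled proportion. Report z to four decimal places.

z = 3.1034

p̂₁ = 124/183 = 0.6775956, p̂₂ = 428/776 = 0.5515464.
Pooled p̂ = (124+428)/(183+776) = 552/959 = 0.5755996.
SE = √(0.244285 × 0.00675314) = 0.0406164.
z = (0.6775956 − 0.5515464)/0.0406164 = 0.1260492/0.0406164 = 3.1034.
p-value = P(Z > 3.103) ≈ 0.0010.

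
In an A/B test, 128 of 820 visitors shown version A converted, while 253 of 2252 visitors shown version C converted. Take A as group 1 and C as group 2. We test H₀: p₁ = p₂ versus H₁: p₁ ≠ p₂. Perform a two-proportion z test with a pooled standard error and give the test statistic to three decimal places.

z = 3.255

p̂₁ = 128/820 = 0.1560976, p̂₂ = 253/2252 = 0.1123446.
Pooled p̂ = (128+253)/(820+2252) = 381/3072 = 0.1240234.
SE = √(0.108642 × 0.00166356) = 0.0134437.
z = (0.1560976 − 0.1123446)/0.0134437 = 0.0437530/0.0134437 = 3.255.
p-value = 2·P(Z > 3.255) ≈ 0.0011.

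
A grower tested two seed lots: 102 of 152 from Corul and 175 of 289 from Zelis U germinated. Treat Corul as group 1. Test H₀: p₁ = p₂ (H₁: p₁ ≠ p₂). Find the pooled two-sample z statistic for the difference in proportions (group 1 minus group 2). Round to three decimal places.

z = 1.353

p̂₁ = 102/152 = 0.67105, p̂₂ = 175/289 = 0.60554.
Pooled p̂ = (102+175)/(152+289) = 277/441 = 0.62812.
SE = √(0.233586 × 0.0100392) = 0.04843.
z = (0.67105 − 0.60554)/0.04843 = 0.06551/0.04843 = 1.353.
p-value = 2·P(Z > 1.353) ≈ 0.1761.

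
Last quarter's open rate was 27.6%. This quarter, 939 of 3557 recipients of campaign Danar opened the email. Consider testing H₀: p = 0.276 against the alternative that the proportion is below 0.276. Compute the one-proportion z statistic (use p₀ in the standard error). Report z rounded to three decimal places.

z = -1.603

p̂ = 939/3557 ≈ 0.263987.
SE = √(p₀(1−p₀)/n) = √(0.19982/3557) = 0.007495.
z = (0.263987 − 0.276)/0.007495 = -0.012013/0.007495 = -1.603.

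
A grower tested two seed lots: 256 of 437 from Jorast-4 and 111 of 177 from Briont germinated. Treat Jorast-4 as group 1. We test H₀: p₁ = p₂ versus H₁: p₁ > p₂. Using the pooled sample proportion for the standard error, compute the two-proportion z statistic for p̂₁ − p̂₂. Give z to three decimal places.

p̂₁ = 256/437 = 0.585812, p̂₂ = 111/177 = 0.627119.
Pooled p̂ = (256+111)/(437+177) = 367/614 = 0.597720.
SE = √(p̂(1−p̂)(1/n₁+1/n₂)) = √(0.597720·0.402280·0.00793805) = √(0.00190871) = 0.043689.
z = (0.585812 − 0.627119)/0.043689 = -0.041307/0.043689 = -0.945.
p-value = P(Z > -0.945) ≈ 0.8278.

z = -0.945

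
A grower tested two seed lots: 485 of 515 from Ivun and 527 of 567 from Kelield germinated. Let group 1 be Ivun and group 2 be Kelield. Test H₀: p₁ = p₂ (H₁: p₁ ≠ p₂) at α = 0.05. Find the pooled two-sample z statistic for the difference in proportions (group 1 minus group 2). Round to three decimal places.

p̂₁ = 485/515 ≈ 0.941748, p̂₂ = 527/567 ≈ 0.929453.
Pooled p̂ = (485+527)/(515+567) = 1012/1082 = 0.935305.
SE = √(p̂(1−p̂)(1/n₁+1/n₂)) = √(0.935305·0.064695·0.00370542) = √(0.000224213) = 0.014974.
z = (0.941748 − 0.929453)/0.014974 = 0.012295/0.014974 = 0.821.
Two-sided p-value ≈ 2·Φ(−0.821) = 0.4116, so at α = 0.05 we fail to reject H₀.

z = 0.821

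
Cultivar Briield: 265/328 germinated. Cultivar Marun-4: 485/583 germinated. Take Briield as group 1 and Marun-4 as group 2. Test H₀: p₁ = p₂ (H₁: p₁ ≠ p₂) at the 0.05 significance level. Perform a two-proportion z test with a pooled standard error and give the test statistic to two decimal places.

p̂₁ = 265/328 ≈ 0.8079, p̂₂ = 485/583 ≈ 0.8319.
Pooled p̂ = (265+485)/(328+583) = 750/911 = 0.8233.
SE = √(0.145496 × 0.00476405) = 0.0263.
z = (0.8079 − 0.8319)/0.0263 = -0.0240/0.0263 = -0.91.
Two-sided p-value ≈ 2·Φ(−0.911) = 0.3624; since p > α = 0.05, fail to reject H₀.

z = -0.91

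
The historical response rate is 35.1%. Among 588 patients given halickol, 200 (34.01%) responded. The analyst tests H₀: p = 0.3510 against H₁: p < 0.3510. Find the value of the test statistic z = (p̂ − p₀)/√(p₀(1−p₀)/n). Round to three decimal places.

z = -0.552

p̂ = 200/588 = 0.34014.
Standard error under H₀: √(0.351×0.649/588) = 0.01968.
z = (0.34014 − 0.351)/0.01968 = -0.01086/0.01968 = -0.552.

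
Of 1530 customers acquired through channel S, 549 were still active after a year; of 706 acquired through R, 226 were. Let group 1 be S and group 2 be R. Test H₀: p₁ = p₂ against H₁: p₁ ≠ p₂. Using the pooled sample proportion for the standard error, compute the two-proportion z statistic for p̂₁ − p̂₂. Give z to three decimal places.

p̂₁ = 549/1530 ≈ 0.35882, p̂₂ = 226/706 ≈ 0.32011.
Pooled p̂ = (549+226)/(1530+706) = 775/2236 = 0.34660.
SE = √(p̂(1−p̂)(1/n₁+1/n₂)) = √(0.34660·0.65340·0.00207003) = √(0.000468796) = 0.02165.
z = (0.35882 − 0.32011)/0.02165 = 0.03871/0.02165 = 1.788.
p-value = 2·P(Z > 1.788) ≈ 0.0738.

z = 1.788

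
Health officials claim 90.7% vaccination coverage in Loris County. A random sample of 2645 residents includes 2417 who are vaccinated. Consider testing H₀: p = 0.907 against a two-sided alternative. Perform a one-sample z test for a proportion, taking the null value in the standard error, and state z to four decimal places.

z = 1.2041

p̂ = 2417/2645 ≈ 0.9137996.
SE = √(p₀(1−p₀)/n) = √(0.084351/2645) = 0.0056472.
z = (0.9137996 − 0.907)/0.0056472 = 0.0067996/0.0056472 = 1.2041.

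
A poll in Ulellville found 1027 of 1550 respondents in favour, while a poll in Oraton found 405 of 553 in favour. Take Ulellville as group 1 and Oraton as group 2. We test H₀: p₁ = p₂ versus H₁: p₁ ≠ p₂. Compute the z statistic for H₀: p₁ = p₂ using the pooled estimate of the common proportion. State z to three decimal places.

z = -3.023

p̂₁ = 1027/1550 ≈ 0.66258, p̂₂ = 405/553 ≈ 0.73237.
Pooled p̂ = (1027+405)/(1550+553) = 1432/2103 = 0.68093.
SE = √(p̂(1−p̂)(1/n₁+1/n₂)) = √(0.68093·0.31907·0.00245348) = √(0.000533052) = 0.02309.
z = (0.66258 − 0.73237)/0.02309 = -0.06979/0.02309 = -3.023.
p-value = 2·P(Z > 3.023) ≈ 0.0025.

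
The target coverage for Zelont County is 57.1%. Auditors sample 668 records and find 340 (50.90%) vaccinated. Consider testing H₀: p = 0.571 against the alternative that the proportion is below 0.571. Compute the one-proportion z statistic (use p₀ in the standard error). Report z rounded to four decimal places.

z = -3.2386

p̂ = 340/668 ≈ 0.5089820.
Under H₀, SE = √(0.571·0.429/668) = √(0.000366705) = 0.0191495.
z = (0.5089820 − 0.571)/0.0191495 = -0.0620180/0.0191495 = -3.2386.
p-value = P(Z < -3.239) ≈ 0.0006.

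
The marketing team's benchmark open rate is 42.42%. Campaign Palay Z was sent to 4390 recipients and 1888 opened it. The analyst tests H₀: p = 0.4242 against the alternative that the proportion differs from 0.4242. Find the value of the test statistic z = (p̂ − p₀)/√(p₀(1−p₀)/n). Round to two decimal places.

z = 0.79

p̂ = 1888/4390 = 0.4301.
Standard error under H₀: √(0.4242×0.5758/4390) = 0.0075.
z = (0.4301 − 0.4242)/0.0075 = 0.0059/0.0075 = 0.79.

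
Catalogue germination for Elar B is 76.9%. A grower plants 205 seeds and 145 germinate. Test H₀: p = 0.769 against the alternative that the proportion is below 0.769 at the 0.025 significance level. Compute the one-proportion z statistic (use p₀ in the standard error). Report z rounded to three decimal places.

p̂ = 145/205 = 0.70732.
SE = √(p₀(1−p₀)/n) = √(0.17764/205) = 0.02944.
z = (0.70732 − 0.769)/0.02944 = -0.06168/0.02944 = -2.095.
p-value = P(Z < -2.095) ≈ 0.0181, so at α = 0.025 we reject H₀.

z = -2.095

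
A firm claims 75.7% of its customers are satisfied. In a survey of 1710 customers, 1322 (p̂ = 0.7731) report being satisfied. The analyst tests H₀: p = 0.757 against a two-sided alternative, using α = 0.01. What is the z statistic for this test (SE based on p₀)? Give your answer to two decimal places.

p̂ = 1322/1710 ≈ 0.7731.
Under H₀, SE = √(0.757·0.243/1710) = √(0.000107574) = 0.0104.
z = (0.7731 − 0.757)/0.0104 = 0.0161/0.0104 = 1.55.
Two-sided p-value ≈ 2·Φ(−1.552) = 0.1206. With α = 0.01, fail to reject H₀.

z = 1.55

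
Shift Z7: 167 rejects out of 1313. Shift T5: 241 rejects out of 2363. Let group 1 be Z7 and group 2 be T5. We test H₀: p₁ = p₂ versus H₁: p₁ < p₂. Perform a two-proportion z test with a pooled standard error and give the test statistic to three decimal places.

z = 2.331

p̂₁ = 167/1313 ≈ 0.12719, p̂₂ = 241/2363 ≈ 0.10199.
Pooled p̂ = (167+241)/(1313+2363) = 408/3676 = 0.11099.
SE = √(p̂(1−p̂)(1/n₁+1/n₂)) = √(0.11099·0.88901·0.00118481) = √(0.000116906) = 0.01081.
z = (0.12719 − 0.10199)/0.01081 = 0.02520/0.01081 = 2.331.
p-value = P(Z < 2.331) ≈ 0.9901.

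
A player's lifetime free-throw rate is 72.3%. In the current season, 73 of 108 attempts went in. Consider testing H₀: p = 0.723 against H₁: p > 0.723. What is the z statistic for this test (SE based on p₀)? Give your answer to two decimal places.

p̂ = 73/108 ≈ 0.6759.
Standard error under H₀: √(0.723×0.277/108) = 0.0431.
z = (0.6759 − 0.723)/0.0431 = -0.0471/0.0431 = -1.09.
p-value = P(Z > -1.093) ≈ 0.8628.

z = -1.09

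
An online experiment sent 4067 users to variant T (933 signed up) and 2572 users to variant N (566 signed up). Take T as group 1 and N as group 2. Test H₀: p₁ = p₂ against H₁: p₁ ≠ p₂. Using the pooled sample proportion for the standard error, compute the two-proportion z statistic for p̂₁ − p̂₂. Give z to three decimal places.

z = 0.887

p̂₁ = 933/4067 ≈ 0.229407, p̂₂ = 566/2572 ≈ 0.220062.
Pooled p̂ = (933+566)/(4067+2572) = 1499/6639 = 0.225787.
SE = √(0.174807 × 0.000634684) = 0.010533.
z = (0.229407 − 0.220062)/0.010533 = 0.009345/0.010533 = 0.887.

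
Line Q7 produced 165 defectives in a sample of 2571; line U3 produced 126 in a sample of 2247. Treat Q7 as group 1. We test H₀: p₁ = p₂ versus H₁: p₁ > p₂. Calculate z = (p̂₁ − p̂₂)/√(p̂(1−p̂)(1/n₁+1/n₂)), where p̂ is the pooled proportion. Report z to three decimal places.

p̂₁ = 165/2571 = 0.064177, p̂₂ = 126/2247 = 0.056075.
Pooled p̂ = (165+126)/(2571+2247) = 291/4818 = 0.060399.
SE = √(0.0567505 × 0.000833992) = 0.006880.
z = (0.064177 − 0.056075)/0.006880 = 0.008102/0.006880 = 1.178.
p-value = P(Z > 1.178) ≈ 0.1194.

z = 1.178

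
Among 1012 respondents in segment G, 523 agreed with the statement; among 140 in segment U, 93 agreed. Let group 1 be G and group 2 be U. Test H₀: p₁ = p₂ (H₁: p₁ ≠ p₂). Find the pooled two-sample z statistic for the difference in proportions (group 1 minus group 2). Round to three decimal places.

z = -3.279

p̂₁ = 523/1012 ≈ 0.51680, p̂₂ = 93/140 ≈ 0.66429.
Pooled p̂ = (523+93)/(1012+140) = 616/1152 = 0.53472.
SE = √(p̂(1−p̂)(1/n₁+1/n₂)) = √(0.53472·0.46528·0.008131) = √(0.00202295) = 0.04498.
z = (0.51680 − 0.66429)/0.04498 = -0.14749/0.04498 = -3.279.
p-value = 2·P(Z > 3.279) ≈ 0.0010.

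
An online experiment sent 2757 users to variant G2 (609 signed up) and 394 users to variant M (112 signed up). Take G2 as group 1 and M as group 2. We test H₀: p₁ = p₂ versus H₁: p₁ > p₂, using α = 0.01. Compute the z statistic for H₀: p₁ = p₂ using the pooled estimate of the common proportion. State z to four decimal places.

z = -2.8010

p̂₁ = 609/2757 = 0.220892, p̂₂ = 112/394 = 0.284264.
Pooled p̂ = (609+112)/(2757+394) = 721/3151 = 0.228816.
SE = √(p̂(1−p̂)(1/n₁+1/n₂)) = √(0.228816·0.771184·0.00290078) = √(0.000511871) = 0.022625.
z = (0.220892 − 0.284264)/0.022625 = -0.063372/0.022625 = -2.8010.
p-value = P(Z > -2.801) ≈ 0.9975; since p > α = 0.01, fail to reject H₀.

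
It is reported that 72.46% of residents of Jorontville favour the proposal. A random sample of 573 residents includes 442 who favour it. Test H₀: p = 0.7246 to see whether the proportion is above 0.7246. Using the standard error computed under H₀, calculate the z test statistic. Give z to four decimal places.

z = 2.5067

p̂ = 442/573 = 0.7713787.
SE = √(p₀(1−p₀)/n) = √(0.19955/573) = 0.0186618.
z = (0.7713787 − 0.7246)/0.0186618 = 0.0467787/0.0186618 = 2.5067.
p-value = P(Z > 2.507) ≈ 0.0061.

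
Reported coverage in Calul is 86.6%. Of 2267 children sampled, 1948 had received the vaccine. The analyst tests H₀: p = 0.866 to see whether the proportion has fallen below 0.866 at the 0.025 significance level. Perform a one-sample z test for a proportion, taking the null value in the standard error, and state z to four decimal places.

z = -0.9385

p̂ = 1948/2267 ≈ 0.859285.
SE = √(p₀(1−p₀)/n) = √(0.11604/2267) = 0.007155.
z = (0.859285 − 0.866)/0.007155 = -0.006715/0.007155 = -0.9385.
p-value = P(Z < -0.939) ≈ 0.1740. With α = 0.025, fail to reject H₀.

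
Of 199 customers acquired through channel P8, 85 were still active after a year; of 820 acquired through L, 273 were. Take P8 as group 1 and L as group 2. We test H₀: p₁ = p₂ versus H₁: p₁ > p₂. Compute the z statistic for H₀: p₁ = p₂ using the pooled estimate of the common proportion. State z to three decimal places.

p̂₁ = 85/199 = 0.427136, p̂₂ = 273/820 = 0.332927.
Pooled p̂ = (85+273)/(199+820) = 358/1019 = 0.351325.
SE = √(0.227896 × 0.00624464) = 0.037724.
z = (0.427136 − 0.332927)/0.037724 = 0.094209/0.037724 = 2.497.
p-value = P(Z > 2.497) ≈ 0.0063.

z = 2.497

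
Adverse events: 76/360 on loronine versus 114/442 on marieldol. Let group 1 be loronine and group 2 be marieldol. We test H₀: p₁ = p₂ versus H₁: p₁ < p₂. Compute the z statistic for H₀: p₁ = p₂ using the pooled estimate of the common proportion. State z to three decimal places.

p̂₁ = 76/360 = 0.21111, p̂₂ = 114/442 = 0.25792.
Pooled p̂ = (76+114)/(360+442) = 190/802 = 0.23691.
SE = √(0.180782 × 0.00504022) = 0.03019.
z = (0.21111 − 0.25792)/0.03019 = -0.04681/0.03019 = -1.551.
p-value = P(Z < -1.551) ≈ 0.0605.

z = -1.551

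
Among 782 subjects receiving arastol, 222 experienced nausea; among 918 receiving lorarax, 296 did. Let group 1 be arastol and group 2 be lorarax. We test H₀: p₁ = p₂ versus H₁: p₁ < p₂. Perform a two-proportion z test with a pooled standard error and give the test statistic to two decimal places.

p̂₁ = 222/782 ≈ 0.2839, p̂₂ = 296/918 ≈ 0.3224.
Pooled p̂ = (222+296)/(782+918) = 518/1700 = 0.3047.
SE = √(p̂(1−p̂)(1/n₁+1/n₂)) = √(0.3047·0.6953·0.0023681) = √(0.000501706) = 0.0224.
z = (0.2839 − 0.3224)/0.0224 = -0.0385/0.0224 = -1.72.
p-value = P(Z < -1.721) ≈ 0.0426.

z = -1.72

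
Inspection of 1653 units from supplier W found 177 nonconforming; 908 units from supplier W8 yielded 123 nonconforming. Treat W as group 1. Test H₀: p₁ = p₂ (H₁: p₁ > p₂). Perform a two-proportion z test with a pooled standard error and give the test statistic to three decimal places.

p̂₁ = 177/1653 ≈ 0.10708, p̂₂ = 123/908 ≈ 0.13546.
Pooled p̂ = (177+123)/(1653+908) = 300/2561 = 0.11714.
SE = √(0.10342 × 0.00170628) = 0.01328.
z = (0.10708 − 0.13546)/0.01328 = -0.02838/0.01328 = -2.137.

z = -2.137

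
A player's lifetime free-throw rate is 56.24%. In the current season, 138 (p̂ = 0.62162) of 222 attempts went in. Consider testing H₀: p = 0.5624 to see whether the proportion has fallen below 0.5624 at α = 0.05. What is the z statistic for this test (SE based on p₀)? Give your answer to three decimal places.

p̂ = 138/222 ≈ 0.621622.
Under H₀, SE = √(0.5624·0.4376/222) = √(0.00110859) = 0.033295.
z = (0.621622 − 0.5624)/0.033295 = 0.059222/0.033295 = 1.779.
p-value = P(Z < 1.779) ≈ 0.9624. With α = 0.05, fail to reject H₀.

z = 1.779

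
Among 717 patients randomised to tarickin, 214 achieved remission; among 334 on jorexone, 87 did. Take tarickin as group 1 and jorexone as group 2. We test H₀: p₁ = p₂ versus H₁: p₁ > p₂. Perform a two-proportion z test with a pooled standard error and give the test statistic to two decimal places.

p̂₁ = 214/717 ≈ 0.2985, p̂₂ = 87/334 ≈ 0.2605.
Pooled p̂ = (214+87)/(717+334) = 301/1051 = 0.2864.
SE = √(p̂(1−p̂)(1/n₁+1/n₂)) = √(0.2864·0.7136·0.00438871) = √(0.000896932) = 0.0299.
z = (0.2985 − 0.2605)/0.0299 = 0.0380/0.0299 = 1.27.
p-value = P(Z > 1.268) ≈ 0.1023.

z = 1.27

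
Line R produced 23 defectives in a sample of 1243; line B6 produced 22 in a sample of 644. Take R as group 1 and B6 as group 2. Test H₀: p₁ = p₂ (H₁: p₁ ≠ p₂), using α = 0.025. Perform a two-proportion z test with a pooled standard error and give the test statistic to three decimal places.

p̂₁ = 23/1243 = 0.018504, p̂₂ = 22/644 = 0.034161.
Pooled p̂ = (23+22)/(1243+644) = 45/1887 = 0.023847.
SE = √(0.0232787 × 0.0023573) = 0.007408.
z = (0.018504 − 0.034161)/0.007408 = -0.015657/0.007408 = -2.114.
Two-sided p-value ≈ 2·Φ(−2.114) = 0.0345. With α = 0.025, fail to reject H₀.

z = -2.114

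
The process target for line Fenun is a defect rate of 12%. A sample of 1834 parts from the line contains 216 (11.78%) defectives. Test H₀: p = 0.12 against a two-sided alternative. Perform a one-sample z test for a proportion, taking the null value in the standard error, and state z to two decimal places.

p̂ = 216/1834 = 0.1178.
SE = √(p₀(1−p₀)/n) = √(0.1056/1834) = 0.0076.
z = (0.1178 − 0.12)/0.0076 = -0.0022/0.0076 = -0.29.

z = -0.29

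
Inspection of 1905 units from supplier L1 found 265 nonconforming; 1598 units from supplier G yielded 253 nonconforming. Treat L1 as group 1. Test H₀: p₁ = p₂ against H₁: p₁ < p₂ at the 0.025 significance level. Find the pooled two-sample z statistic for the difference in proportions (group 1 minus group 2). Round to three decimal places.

z = -1.596

p̂₁ = 265/1905 = 0.13911, p̂₂ = 253/1598 = 0.15832.
Pooled p̂ = (265+253)/(1905+1598) = 518/3503 = 0.14787.
SE = √(0.126007 × 0.00115072) = 0.01204.
z = (0.13911 − 0.15832)/0.01204 = -0.01921/0.01204 = -1.596.
p-value = P(Z < -1.596) ≈ 0.0553; since p > α = 0.025, fail to reject H₀.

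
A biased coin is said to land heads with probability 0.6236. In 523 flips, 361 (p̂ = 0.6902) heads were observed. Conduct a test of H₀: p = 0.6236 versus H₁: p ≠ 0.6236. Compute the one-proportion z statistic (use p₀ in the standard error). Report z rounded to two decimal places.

z = 3.15

p̂ = 361/523 = 0.69025.
Standard error under H₀: √(0.6236×0.3764/523) = 0.02118.
z = (0.69025 − 0.6236)/0.02118 = 0.06665/0.02118 = 3.15.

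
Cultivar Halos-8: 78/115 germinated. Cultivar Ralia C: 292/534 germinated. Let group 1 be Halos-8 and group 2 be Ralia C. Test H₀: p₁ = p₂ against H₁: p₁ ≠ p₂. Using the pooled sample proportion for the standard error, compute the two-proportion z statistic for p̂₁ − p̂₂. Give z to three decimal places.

p̂₁ = 78/115 ≈ 0.67826, p̂₂ = 292/534 ≈ 0.54682.
Pooled p̂ = (78+292)/(115+534) = 370/649 = 0.57011.
SE = √(0.245085 × 0.0105683) = 0.05089.
z = (0.67826 − 0.54682)/0.05089 = 0.13144/0.05089 = 2.583.

z = 2.583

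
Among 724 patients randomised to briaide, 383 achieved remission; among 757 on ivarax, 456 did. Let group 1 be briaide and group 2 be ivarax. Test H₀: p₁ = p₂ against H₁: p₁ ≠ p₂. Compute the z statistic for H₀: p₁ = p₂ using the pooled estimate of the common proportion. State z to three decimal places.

z = -2.848

p̂₁ = 383/724 = 0.52901, p̂₂ = 456/757 = 0.60238.
Pooled p̂ = (383+456)/(724+757) = 839/1481 = 0.56651.
SE = √(p̂(1−p̂)(1/n₁+1/n₂)) = √(0.56651·0.43349·0.00270222) = √(0.000663602) = 0.02576.
z = (0.52901 − 0.60238)/0.02576 = -0.07337/0.02576 = -2.848.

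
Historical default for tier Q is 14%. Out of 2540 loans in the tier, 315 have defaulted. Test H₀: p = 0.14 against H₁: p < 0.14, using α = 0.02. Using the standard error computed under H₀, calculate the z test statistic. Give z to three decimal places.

z = -2.322

p̂ = 315/2540 ≈ 0.124016.
SE = √(p₀(1−p₀)/n) = √(0.1204/2540) = 0.006885.
z = (0.124016 − 0.14)/0.006885 = -0.015984/0.006885 = -2.322.
p-value = P(Z < -2.322) ≈ 0.0101. With α = 0.02, reject H₀.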